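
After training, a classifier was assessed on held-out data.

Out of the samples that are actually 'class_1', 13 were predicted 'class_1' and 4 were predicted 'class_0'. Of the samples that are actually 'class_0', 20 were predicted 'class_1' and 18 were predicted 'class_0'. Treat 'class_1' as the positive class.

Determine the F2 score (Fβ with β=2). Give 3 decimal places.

0.644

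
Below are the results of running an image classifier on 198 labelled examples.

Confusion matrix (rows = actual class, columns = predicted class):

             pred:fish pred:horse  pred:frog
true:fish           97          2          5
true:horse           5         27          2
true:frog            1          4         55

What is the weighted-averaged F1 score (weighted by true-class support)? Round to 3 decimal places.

0.904

Per-class F1 score (2·TP/(2·TP+FP+FN)):
  fish: TP=97, FP=5+1=6, FN=2+5=7 → 194/207 = 0.9372
  horse: TP=27, FP=2+4=6, FN=5+2=7 → 54/67 = 0.8060
  frog: TP=55, FP=5+2=7, FN=1+4=5 → 110/122 = 0.9016
Weighted-F1 score = Σ (supportᵢ/N)·F1 scoreᵢ with N=198: (104/198)·0.9372 + (34/198)·0.8060 + (60/198)·0.9016 = 0.904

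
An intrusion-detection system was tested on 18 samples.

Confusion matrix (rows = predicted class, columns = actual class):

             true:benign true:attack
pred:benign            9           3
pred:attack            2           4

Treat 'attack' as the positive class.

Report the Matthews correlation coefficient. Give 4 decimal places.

MCC = (TP·TN − FP·FN) / √((TP+FP)(TP+FN)(TN+FP)(TN+FN))
Numerator = 4·9 − 2·3 = 30
Denominator = √(6·7·11·12) = √5544 = 74.4580
MCC = 30 / 74.4580 = 0.4029

0.4029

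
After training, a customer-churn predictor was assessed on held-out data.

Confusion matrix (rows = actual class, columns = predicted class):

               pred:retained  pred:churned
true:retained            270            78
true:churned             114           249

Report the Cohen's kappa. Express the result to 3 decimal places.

Observed agreement pₒ = trace/N = 519/711 = 0.7300
Expected agreement pₑ = Σ (rowᵢ·colᵢ)/N² = (348·384 + 363·327)/711² = 0.4992
κ = (pₒ − pₑ)/(1 − pₑ) = (0.7300 − 0.4992)/(1 − 0.4992) = 0.461

0.461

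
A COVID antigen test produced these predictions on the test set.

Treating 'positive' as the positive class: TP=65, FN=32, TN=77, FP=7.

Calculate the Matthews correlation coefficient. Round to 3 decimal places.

0.598

MCC = (TP·TN − FP·FN) / √((TP+FP)(TP+FN)(TN+FP)(TN+FN))
Numerator = 65·77 − 7·32 = 4781
Denominator = √(72·97·84·109) = √63945504 = 7996.5933
MCC = 4781 / 7996.5933 = 0.598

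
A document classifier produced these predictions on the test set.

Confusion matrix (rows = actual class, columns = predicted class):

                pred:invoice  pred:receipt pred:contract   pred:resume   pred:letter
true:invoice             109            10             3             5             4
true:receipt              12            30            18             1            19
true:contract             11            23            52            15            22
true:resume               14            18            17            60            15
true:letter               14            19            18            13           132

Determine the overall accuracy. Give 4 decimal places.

0.5856

Accuracy = trace / total = (109+30+52+60+132=383) / 654 = 383/654 = 0.5856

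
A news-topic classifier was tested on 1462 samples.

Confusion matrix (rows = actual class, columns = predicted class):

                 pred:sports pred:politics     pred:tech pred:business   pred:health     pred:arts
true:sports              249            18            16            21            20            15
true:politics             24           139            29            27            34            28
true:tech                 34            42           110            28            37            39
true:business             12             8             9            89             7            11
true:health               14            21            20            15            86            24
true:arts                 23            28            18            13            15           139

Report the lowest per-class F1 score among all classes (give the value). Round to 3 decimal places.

0.447

Per-class F1 score (2·TP/(2·TP+FP+FN)):
  sports: TP=249, FP=24+34+12+14+23=107, FN=18+16+21+20+15=90 → 498/695 = 0.7165
  politics: TP=139, FP=18+42+8+21+28=117, FN=24+29+27+34+28=142 → 278/537 = 0.5177
  tech: TP=110, FP=16+29+9+20+18=92, FN=34+42+28+37+39=180 → 220/492 = 0.4472
  business: TP=89, FP=21+27+28+15+13=104, FN=12+8+9+7+11=47 → 178/329 = 0.5410
  health: TP=86, FP=20+34+37+7+15=113, FN=14+21+20+15+24=94 → 172/379 = 0.4538
  arts: TP=139, FP=15+28+39+11+24=117, FN=23+28+18+13+15=97 → 278/492 = 0.5650
Lowest is class 'tech' with F1 score = 0.447.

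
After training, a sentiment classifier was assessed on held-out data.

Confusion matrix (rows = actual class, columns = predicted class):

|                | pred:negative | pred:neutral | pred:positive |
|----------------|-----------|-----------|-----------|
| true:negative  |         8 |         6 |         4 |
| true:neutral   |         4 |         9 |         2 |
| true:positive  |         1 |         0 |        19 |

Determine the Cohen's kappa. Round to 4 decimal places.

Observed agreement pₒ = trace/N = 36/53 = 0.67925
Expected agreement pₑ = Σ (rowᵢ·colᵢ)/N² = (18·13 + 15·15 + 20·25)/53² = 0.34140
κ = (pₒ − pₑ)/(1 − pₑ) = (0.67925 − 0.34140)/(1 − 0.34140) = 0.5130

0.5130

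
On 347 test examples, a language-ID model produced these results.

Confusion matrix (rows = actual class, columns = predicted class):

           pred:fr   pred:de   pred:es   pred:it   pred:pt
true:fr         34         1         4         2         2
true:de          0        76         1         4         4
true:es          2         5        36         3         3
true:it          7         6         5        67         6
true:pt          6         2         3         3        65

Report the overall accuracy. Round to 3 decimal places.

0.801

Accuracy = trace / total = (34+76+36+67+65=278) / 347 = 278/347 = 0.801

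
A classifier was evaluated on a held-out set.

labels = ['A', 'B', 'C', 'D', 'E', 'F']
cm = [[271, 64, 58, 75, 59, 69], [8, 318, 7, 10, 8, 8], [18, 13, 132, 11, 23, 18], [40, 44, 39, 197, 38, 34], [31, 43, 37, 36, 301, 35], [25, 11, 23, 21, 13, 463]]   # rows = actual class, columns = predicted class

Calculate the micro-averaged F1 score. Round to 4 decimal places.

Micro-averaging pools counts across classes: ΣTP=1682, ΣFP=919, ΣFN=919.
Micro-F1 score = 2·TP/(2·TP+FP+FN) on pooled counts = 0.6467 (equals overall accuracy in single-label multiclass).

0.6467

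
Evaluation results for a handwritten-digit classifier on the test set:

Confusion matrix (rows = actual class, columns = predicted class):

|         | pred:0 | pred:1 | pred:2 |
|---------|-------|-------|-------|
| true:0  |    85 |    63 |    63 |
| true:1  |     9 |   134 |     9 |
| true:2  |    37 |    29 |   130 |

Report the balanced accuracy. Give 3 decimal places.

0.649

Balanced accuracy = mean of per-class recall.
  0: recall = 85/211 = 0.4028
  1: recall = 134/152 = 0.8816
  2: recall = 130/196 = 0.6633
Mean = (0.4028 + 0.8816 + 0.6633) / 3 = 0.649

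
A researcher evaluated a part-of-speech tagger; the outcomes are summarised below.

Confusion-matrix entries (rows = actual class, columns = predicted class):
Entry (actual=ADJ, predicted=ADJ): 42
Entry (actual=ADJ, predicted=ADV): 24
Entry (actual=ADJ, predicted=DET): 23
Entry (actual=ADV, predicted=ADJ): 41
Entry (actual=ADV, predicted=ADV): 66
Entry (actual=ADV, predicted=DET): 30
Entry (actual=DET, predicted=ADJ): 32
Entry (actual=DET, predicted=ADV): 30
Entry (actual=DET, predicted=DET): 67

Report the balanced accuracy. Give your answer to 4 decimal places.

Balanced accuracy = mean of per-class recall.
  ADJ: recall = 42/89 = 0.47191
  ADV: recall = 66/137 = 0.48175
  DET: recall = 67/129 = 0.51938
Mean = (0.47191 + 0.48175 + 0.51938) / 3 = 0.4910

0.4910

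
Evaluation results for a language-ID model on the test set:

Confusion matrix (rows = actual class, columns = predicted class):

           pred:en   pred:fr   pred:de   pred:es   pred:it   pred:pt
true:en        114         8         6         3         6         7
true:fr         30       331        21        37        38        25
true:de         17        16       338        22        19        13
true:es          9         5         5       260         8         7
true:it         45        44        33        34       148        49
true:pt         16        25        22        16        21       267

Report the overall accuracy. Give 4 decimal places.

0.7061

Accuracy = trace / total = (114+331+338+260+148+267=1458) / 2065 = 1458/2065 = 0.7061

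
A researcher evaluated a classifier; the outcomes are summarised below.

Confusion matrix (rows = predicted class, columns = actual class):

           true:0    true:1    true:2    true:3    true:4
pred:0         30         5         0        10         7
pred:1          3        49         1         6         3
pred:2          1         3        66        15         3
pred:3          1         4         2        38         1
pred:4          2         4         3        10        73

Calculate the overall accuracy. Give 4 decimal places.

0.7529

Accuracy = trace / total = (30+49+66+38+73=256) / 340 = 256/340 = 0.7529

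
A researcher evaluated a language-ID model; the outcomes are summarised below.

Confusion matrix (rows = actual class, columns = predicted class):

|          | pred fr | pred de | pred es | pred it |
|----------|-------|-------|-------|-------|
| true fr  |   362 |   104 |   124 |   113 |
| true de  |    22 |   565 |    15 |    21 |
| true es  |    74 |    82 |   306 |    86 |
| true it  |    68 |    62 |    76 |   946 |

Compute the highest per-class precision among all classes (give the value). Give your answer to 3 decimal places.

Per-class precision (TP/(TP+FP)):
  fr: TP=362, FP=22+74+68=164 → 362/526 = 0.6882
  de: TP=565, FP=104+82+62=248 → 565/813 = 0.6950
  es: TP=306, FP=124+15+76=215 → 306/521 = 0.5873
  it: TP=946, FP=113+21+86=220 → 946/1166 = 0.8113
Highest is class 'it' with precision = 0.811.

0.811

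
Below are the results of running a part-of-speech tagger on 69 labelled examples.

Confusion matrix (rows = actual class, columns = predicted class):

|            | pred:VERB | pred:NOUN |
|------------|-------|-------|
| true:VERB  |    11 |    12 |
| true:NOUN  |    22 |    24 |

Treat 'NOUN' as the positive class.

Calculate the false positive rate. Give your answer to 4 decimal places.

FPR = FP/(FP+TN) = 12/(12+11) = 0.5217

0.5217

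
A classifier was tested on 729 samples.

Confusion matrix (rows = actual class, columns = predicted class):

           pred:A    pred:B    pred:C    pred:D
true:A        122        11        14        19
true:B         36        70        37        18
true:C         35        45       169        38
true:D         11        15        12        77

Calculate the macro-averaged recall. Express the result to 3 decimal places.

Per-class recall (TP/(TP+FN)):
  A: TP=122, FN=11+14+19=44 → 122/166 = 0.7349
  B: TP=70, FN=36+37+18=91 → 70/161 = 0.4348
  C: TP=169, FN=35+45+38=118 → 169/287 = 0.5889
  D: TP=77, FN=11+15+12=38 → 77/115 = 0.6696
Macro-recall = mean = (0.7349 + 0.4348 + 0.5889 + 0.6696) / 4 = 0.607

0.607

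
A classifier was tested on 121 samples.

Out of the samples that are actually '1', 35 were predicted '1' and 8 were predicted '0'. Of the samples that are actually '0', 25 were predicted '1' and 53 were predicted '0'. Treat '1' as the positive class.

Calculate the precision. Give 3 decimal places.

0.583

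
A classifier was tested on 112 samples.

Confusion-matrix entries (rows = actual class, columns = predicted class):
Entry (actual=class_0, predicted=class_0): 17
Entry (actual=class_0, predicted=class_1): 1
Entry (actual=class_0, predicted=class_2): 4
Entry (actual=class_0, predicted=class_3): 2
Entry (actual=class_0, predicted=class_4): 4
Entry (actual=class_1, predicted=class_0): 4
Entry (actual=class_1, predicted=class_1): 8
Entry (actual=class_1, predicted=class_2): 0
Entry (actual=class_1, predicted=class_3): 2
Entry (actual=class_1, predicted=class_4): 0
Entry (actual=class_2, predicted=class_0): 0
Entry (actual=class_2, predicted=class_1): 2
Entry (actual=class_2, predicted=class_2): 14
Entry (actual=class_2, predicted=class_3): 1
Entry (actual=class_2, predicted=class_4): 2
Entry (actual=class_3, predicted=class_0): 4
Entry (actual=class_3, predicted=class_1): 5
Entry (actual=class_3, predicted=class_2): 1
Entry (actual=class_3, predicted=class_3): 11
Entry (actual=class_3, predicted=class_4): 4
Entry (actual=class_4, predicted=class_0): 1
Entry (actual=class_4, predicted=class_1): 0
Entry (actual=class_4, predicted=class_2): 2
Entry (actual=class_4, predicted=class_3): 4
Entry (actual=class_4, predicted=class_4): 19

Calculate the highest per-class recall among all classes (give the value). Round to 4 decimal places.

0.7368

Per-class recall (TP/(TP+FN)):
  class_0: TP=17, FN=1+4+2+4=11 → 17/28 = 0.60714
  class_1: TP=8, FN=4+0+2+0=6 → 8/14 = 0.57143
  class_2: TP=14, FN=0+2+1+2=5 → 14/19 = 0.73684
  class_3: TP=11, FN=4+5+1+4=14 → 11/25 = 0.44000
  class_4: TP=19, FN=1+0+2+4=7 → 19/26 = 0.73077
Highest is class 'class_2' with recall = 0.7368.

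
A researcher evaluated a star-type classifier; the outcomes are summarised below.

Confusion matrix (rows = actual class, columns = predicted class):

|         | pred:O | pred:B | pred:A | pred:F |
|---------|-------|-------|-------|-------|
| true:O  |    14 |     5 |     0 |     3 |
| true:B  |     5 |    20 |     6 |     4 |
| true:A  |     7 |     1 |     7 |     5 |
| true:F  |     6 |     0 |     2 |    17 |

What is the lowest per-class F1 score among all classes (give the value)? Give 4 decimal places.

Per-class F1 score (2·TP/(2·TP+FP+FN)):
  O: TP=14, FP=5+7+6=18, FN=5+0+3=8 → 28/54 = 0.51852
  B: TP=20, FP=5+1+0=6, FN=5+6+4=15 → 40/61 = 0.65574
  A: TP=7, FP=0+6+2=8, FN=7+1+5=13 → 14/35 = 0.40000
  F: TP=17, FP=3+4+5=12, FN=6+0+2=8 → 34/54 = 0.62963
Lowest is class 'A' with F1 score = 0.4000.

0.4000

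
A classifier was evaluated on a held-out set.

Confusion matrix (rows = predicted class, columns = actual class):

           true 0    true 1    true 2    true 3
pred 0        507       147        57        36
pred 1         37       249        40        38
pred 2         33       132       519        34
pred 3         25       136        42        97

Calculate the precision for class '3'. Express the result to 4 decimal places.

0.3233

Treat '3' as positive and all other classes as negative.
precision = TP/(TP+FP).
3: TP=97, FP=25+136+42=203 → 97/300 = 0.32333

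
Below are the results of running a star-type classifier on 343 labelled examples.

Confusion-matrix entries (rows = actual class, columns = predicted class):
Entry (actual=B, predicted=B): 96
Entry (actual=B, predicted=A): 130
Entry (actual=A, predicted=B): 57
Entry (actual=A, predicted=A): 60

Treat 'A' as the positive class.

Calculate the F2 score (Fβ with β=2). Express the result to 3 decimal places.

0.456

Fβ = (1+β²)·TP / ((1+β²)·TP + β²·FN + FP), with β²=4
= 5·60 / (5·60 + 4·57 + 130) = 0.456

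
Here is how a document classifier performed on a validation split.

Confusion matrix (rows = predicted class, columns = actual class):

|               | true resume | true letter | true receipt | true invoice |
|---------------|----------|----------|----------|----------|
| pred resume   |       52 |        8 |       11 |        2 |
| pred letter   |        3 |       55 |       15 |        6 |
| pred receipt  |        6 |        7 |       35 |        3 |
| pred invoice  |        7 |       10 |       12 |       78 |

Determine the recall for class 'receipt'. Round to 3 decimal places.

Take TP from the diagonal, FP from the rest of the 'receipt' prediction marginal, FN from the rest of the 'receipt' actual marginal.
recall = TP/(TP+FN).
receipt: TP=35, FN=11+15+12=38 → 35/73 = 0.4795

0.479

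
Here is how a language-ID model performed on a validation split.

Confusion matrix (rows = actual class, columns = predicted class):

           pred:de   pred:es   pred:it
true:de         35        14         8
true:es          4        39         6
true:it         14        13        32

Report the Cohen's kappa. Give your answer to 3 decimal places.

0.467

Observed agreement pₒ = trace/N = 106/165 = 0.6424
Expected agreement pₑ = Σ (rowᵢ·colᵢ)/N² = (57·53 + 49·66 + 59·46)/165² = 0.3294
κ = (pₒ − pₑ)/(1 − pₑ) = (0.6424 − 0.3294)/(1 − 0.3294) = 0.467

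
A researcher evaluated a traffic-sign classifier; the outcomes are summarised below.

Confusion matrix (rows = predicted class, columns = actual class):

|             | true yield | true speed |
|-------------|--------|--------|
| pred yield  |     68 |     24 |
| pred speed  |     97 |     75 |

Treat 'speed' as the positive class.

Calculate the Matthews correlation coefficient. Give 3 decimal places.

MCC = (TP·TN − FP·FN) / √((TP+FP)(TP+FN)(TN+FP)(TN+FN))
Numerator = 75·68 − 97·24 = 2772
Denominator = √(172·99·165·92) = √258485040 = 16077.4700
MCC = 2772 / 16077.4700 = 0.172

0.172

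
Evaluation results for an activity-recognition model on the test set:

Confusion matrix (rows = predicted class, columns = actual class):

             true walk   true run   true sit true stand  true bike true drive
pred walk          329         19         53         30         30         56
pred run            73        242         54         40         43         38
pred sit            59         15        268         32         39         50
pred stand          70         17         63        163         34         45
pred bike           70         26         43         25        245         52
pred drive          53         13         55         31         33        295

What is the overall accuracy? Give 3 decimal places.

0.550

Accuracy = trace / total = (329+242+268+163+245+295=1542) / 2803 = 1542/2803 = 0.550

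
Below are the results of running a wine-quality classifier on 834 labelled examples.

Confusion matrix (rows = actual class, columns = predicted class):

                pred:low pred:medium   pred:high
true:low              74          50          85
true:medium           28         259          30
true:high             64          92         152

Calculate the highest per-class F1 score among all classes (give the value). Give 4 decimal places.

0.7214

Per-class F1 score (2·TP/(2·TP+FP+FN)):
  low: TP=74, FP=28+64=92, FN=50+85=135 → 148/375 = 0.39467
  medium: TP=259, FP=50+92=142, FN=28+30=58 → 518/718 = 0.72145
  high: TP=152, FP=85+30=115, FN=64+92=156 → 304/575 = 0.52870
Highest is class 'medium' with F1 score = 0.7214.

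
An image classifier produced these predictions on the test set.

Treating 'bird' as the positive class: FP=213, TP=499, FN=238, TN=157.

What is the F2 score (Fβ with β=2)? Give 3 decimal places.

0.682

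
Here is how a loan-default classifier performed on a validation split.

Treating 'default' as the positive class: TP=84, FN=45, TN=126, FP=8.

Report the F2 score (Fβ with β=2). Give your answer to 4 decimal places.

Fβ = (1+β²)·TP / ((1+β²)·TP + β²·FN + FP), with β²=4
= 5·84 / (5·84 + 4·45 + 8) = 0.6908

0.6908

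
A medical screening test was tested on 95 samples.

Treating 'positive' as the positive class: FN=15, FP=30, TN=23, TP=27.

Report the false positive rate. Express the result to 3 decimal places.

0.566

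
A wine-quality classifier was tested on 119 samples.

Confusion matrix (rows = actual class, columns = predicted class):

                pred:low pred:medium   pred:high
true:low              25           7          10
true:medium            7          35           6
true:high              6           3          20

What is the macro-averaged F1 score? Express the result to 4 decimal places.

Per-class F1 score (2·TP/(2·TP+FP+FN)):
  low: TP=25, FP=7+6=13, FN=7+10=17 → 50/80 = 0.62500
  medium: TP=35, FP=7+3=10, FN=7+6=13 → 70/93 = 0.75269
  high: TP=20, FP=10+6=16, FN=6+3=9 → 40/65 = 0.61538
Macro-F1 score = mean = (0.62500 + 0.75269 + 0.61538) / 3 = 0.6644

0.6644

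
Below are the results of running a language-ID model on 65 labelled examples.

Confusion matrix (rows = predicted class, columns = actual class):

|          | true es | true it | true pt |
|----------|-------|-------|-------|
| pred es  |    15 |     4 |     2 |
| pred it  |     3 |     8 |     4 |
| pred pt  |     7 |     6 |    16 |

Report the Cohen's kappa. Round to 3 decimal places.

0.395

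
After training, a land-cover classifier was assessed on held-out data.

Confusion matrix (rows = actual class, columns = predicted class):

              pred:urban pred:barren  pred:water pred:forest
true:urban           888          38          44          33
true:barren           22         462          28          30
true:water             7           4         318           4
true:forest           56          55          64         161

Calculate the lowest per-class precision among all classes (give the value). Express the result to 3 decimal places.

0.700

Per-class precision (TP/(TP+FP)):
  urban: TP=888, FP=22+7+56=85 → 888/973 = 0.9126
  barren: TP=462, FP=38+4+55=97 → 462/559 = 0.8265
  water: TP=318, FP=44+28+64=136 → 318/454 = 0.7004
  forest: TP=161, FP=33+30+4=67 → 161/228 = 0.7061
Lowest is class 'water' with precision = 0.700.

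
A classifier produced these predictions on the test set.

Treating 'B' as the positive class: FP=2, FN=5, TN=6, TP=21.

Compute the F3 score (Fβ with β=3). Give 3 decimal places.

0.817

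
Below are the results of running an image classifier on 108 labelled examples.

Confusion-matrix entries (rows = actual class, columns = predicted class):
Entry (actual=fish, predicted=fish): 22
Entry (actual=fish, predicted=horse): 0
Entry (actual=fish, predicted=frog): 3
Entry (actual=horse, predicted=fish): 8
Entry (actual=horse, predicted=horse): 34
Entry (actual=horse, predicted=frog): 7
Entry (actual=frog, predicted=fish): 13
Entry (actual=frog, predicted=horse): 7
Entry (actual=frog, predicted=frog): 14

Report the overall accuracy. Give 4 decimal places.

0.6481

Accuracy = trace / total = (22+34+14=70) / 108 = 70/108 = 0.6481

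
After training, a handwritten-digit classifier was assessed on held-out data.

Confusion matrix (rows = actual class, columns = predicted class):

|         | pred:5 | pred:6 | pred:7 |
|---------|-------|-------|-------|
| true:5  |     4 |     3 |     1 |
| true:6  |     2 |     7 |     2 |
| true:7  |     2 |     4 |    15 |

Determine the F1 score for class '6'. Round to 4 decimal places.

Take TP from the diagonal, FP from the rest of the '6' prediction marginal, FN from the rest of the '6' actual marginal.
F1 score = 2·TP/(2·TP+FP+FN).
6: TP=7, FP=3+4=7, FN=2+2=4 → 14/25 = 0.56000

0.5600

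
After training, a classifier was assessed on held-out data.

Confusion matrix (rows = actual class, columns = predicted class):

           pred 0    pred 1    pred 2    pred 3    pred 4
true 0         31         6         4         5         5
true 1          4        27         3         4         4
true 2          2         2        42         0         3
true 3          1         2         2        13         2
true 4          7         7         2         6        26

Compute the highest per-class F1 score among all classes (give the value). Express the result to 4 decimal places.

Per-class F1 score (2·TP/(2·TP+FP+FN)):
  0: TP=31, FP=4+2+1+7=14, FN=6+4+5+5=20 → 62/96 = 0.64583
  1: TP=27, FP=6+2+2+7=17, FN=4+3+4+4=15 → 54/86 = 0.62791
  2: TP=42, FP=4+3+2+2=11, FN=2+2+0+3=7 → 84/102 = 0.82353
  3: TP=13, FP=5+4+0+6=15, FN=1+2+2+2=7 → 26/48 = 0.54167
  4: TP=26, FP=5+4+3+2=14, FN=7+7+2+6=22 → 52/88 = 0.59091
Highest is class '2' with F1 score = 0.8235.

0.8235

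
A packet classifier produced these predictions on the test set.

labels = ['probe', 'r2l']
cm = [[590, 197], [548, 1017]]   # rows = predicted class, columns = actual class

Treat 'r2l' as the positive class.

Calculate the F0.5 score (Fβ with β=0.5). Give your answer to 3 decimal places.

Fβ = (1+β²)·TP / ((1+β²)·TP + β²·FN + FP), with β²=1/4
= 1.25·1017 / (1.25·1017 + 0.25·197 + 548) = 0.680

0.680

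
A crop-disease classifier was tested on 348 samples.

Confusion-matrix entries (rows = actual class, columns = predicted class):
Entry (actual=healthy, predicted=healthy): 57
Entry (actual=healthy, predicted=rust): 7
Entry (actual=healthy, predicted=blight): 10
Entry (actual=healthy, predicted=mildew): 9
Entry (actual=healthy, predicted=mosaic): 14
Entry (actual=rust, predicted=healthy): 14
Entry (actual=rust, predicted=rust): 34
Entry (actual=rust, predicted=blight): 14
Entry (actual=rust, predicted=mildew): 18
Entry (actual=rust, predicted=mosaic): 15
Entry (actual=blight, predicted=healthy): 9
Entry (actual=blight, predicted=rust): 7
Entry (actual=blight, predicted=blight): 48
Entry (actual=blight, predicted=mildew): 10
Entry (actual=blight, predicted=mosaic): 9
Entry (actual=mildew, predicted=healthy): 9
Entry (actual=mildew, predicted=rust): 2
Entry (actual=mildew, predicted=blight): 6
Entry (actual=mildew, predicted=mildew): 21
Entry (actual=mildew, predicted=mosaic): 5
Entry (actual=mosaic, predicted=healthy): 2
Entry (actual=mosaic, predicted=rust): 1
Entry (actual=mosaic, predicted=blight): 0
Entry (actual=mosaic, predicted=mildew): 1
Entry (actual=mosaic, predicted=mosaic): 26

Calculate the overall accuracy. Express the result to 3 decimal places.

Accuracy = trace / total = (57+34+48+21+26=186) / 348 = 186/348 = 0.534

0.534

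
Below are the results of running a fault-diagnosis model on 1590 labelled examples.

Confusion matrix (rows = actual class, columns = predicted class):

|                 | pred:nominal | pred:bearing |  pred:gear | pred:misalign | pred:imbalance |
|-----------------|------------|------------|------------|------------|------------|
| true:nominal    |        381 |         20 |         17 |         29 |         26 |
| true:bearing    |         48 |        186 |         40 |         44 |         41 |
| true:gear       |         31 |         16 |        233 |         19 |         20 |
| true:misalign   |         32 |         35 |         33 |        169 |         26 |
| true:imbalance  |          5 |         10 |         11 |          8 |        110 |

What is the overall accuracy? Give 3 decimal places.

Accuracy = trace / total = (381+186+233+169+110=1079) / 1590 = 1079/1590 = 0.679

0.679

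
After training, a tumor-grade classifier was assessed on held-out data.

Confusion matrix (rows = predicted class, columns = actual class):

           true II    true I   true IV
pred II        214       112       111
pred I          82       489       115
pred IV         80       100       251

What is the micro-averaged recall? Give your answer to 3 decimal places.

0.614

Micro-averaging pools counts across classes: ΣTP=954, ΣFP=600, ΣFN=600.
Micro-recall = TP/(TP+FN) on pooled counts = 0.614 (equals overall accuracy in single-label multiclass).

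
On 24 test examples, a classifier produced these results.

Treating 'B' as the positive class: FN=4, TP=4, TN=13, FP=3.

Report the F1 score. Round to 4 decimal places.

0.5333

Precision = TP/(TP+FP) = 4/7 = 0.5714
Recall = TP/(TP+FN) = 4/8 = 0.5000
F1 = 2·TP/(2·TP+FP+FN) = 8/15 = 0.5333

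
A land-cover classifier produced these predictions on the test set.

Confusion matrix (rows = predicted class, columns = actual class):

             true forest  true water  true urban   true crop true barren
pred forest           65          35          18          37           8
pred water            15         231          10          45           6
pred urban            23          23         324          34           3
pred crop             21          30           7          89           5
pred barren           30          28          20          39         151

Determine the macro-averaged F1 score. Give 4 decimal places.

Per-class F1 score (2·TP/(2·TP+FP+FN)):
  forest: TP=65, FP=35+18+37+8=98, FN=15+23+21+30=89 → 130/317 = 0.41009
  water: TP=231, FP=15+10+45+6=76, FN=35+23+30+28=116 → 462/654 = 0.70642
  urban: TP=324, FP=23+23+34+3=83, FN=18+10+7+20=55 → 648/786 = 0.82443
  crop: TP=89, FP=21+30+7+5=63, FN=37+45+34+39=155 → 178/396 = 0.44949
  barren: TP=151, FP=30+28+20+39=117, FN=8+6+3+5=22 → 302/441 = 0.68481
Macro-F1 score = mean = (0.41009 + 0.70642 + 0.82443 + 0.44949 + 0.68481) / 5 = 0.6150

0.6150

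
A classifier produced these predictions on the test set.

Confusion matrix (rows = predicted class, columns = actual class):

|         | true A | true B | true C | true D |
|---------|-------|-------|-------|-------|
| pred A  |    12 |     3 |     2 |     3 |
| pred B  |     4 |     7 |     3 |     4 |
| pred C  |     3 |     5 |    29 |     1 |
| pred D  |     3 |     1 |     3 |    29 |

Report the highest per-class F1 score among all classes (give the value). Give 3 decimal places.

0.795

Per-class F1 score (2·TP/(2·TP+FP+FN)):
  A: TP=12, FP=3+2+3=8, FN=4+3+3=10 → 24/42 = 0.5714
  B: TP=7, FP=4+3+4=11, FN=3+5+1=9 → 14/34 = 0.4118
  C: TP=29, FP=3+5+1=9, FN=2+3+3=8 → 58/75 = 0.7733
  D: TP=29, FP=3+1+3=7, FN=3+4+1=8 → 58/73 = 0.7945
Highest is class 'D' with F1 score = 0.795.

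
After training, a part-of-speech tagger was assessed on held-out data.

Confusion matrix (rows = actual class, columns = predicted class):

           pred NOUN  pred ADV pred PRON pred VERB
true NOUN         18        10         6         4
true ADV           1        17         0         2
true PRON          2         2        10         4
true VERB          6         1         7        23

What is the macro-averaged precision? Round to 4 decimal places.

0.5913

Per-class precision (TP/(TP+FP)):
  NOUN: TP=18, FP=1+2+6=9 → 18/27 = 0.66667
  ADV: TP=17, FP=10+2+1=13 → 17/30 = 0.56667
  PRON: TP=10, FP=6+0+7=13 → 10/23 = 0.43478
  VERB: TP=23, FP=4+2+4=10 → 23/33 = 0.69697
Macro-precision = mean = (0.66667 + 0.56667 + 0.43478 + 0.69697) / 4 = 0.5913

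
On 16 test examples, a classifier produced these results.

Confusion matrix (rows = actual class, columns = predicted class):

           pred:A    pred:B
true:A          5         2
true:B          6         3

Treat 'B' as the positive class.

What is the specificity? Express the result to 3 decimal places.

Specificity = TN/(TN+FP) = 5/(5+2) = 0.714

0.714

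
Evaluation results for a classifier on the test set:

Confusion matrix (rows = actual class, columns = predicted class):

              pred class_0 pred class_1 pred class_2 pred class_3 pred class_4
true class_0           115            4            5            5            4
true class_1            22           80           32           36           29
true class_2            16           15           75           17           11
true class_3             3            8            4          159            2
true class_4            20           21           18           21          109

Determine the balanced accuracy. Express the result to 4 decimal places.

0.6613

Balanced accuracy = mean of per-class recall.
  class_0: recall = 115/133 = 0.86466
  class_1: recall = 80/199 = 0.40201
  class_2: recall = 75/134 = 0.55970
  class_3: recall = 159/176 = 0.90341
  class_4: recall = 109/189 = 0.57672
Mean = (0.86466 + 0.40201 + 0.55970 + 0.90341 + 0.57672) / 5 = 0.6613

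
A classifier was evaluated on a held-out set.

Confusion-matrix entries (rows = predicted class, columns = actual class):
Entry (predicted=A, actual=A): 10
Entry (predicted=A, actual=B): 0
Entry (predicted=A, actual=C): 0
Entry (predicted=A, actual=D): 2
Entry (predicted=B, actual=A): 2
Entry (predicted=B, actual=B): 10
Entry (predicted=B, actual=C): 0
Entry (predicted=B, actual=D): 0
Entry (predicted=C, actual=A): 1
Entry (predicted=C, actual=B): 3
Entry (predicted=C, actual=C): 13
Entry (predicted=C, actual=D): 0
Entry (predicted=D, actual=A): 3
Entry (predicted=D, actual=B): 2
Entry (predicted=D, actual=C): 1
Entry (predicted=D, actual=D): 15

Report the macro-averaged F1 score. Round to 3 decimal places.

Per-class F1 score (2·TP/(2·TP+FP+FN)):
  A: TP=10, FP=0+0+2=2, FN=2+1+3=6 → 20/28 = 0.7143
  B: TP=10, FP=2+0+0=2, FN=0+3+2=5 → 20/27 = 0.7407
  C: TP=13, FP=1+3+0=4, FN=0+0+1=1 → 26/31 = 0.8387
  D: TP=15, FP=3+2+1=6, FN=2+0+0=2 → 30/38 = 0.7895
Macro-F1 score = mean = (0.7143 + 0.7407 + 0.8387 + 0.7895) / 4 = 0.771

0.771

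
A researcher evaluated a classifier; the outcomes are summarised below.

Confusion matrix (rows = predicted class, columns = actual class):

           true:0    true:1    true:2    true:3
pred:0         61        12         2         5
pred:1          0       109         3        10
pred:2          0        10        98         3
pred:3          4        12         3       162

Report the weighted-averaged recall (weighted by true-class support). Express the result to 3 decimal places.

Per-class recall (TP/(TP+FN)):
  0: TP=61, FN=0+0+4=4 → 61/65 = 0.9385
  1: TP=109, FN=12+10+12=34 → 109/143 = 0.7622
  2: TP=98, FN=2+3+3=8 → 98/106 = 0.9245
  3: TP=162, FN=5+10+3=18 → 162/180 = 0.9000
Weighted-recall = Σ (supportᵢ/N)·recallᵢ with N=494: (65/494)·0.9385 + (143/494)·0.7622 + (106/494)·0.9245 + (180/494)·0.9000 = 0.870

0.870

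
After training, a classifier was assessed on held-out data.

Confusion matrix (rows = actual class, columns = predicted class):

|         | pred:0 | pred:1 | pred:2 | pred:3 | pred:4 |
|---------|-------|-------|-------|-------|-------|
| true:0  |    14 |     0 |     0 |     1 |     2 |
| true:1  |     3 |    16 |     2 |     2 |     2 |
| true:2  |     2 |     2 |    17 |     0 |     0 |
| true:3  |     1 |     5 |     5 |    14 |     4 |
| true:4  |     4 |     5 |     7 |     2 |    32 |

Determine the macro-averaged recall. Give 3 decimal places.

0.679

Per-class recall (TP/(TP+FN)):
  0: TP=14, FN=0+0+1+2=3 → 14/17 = 0.8235
  1: TP=16, FN=3+2+2+2=9 → 16/25 = 0.6400
  2: TP=17, FN=2+2+0+0=4 → 17/21 = 0.8095
  3: TP=14, FN=1+5+5+4=15 → 14/29 = 0.4828
  4: TP=32, FN=4+5+7+2=18 → 32/50 = 0.6400
Macro-recall = mean = (0.8235 + 0.6400 + 0.8095 + 0.4828 + 0.6400) / 5 = 0.679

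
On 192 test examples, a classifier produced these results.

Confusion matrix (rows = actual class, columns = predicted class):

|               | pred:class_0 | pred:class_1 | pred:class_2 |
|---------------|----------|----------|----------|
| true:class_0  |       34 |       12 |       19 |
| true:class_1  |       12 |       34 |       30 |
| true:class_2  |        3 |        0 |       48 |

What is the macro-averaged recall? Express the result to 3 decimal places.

0.637

Per-class recall (TP/(TP+FN)):
  class_0: TP=34, FN=12+19=31 → 34/65 = 0.5231
  class_1: TP=34, FN=12+30=42 → 34/76 = 0.4474
  class_2: TP=48, FN=3+0=3 → 48/51 = 0.9412
Macro-recall = mean = (0.5231 + 0.4474 + 0.9412) / 3 = 0.637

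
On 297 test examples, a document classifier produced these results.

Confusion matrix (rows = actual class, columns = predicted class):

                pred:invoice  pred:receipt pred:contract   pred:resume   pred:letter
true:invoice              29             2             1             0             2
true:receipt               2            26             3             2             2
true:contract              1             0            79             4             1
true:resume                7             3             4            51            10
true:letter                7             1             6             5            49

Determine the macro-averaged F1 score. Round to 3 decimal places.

Per-class F1 score (2·TP/(2·TP+FP+FN)):
  invoice: TP=29, FP=2+1+7+7=17, FN=2+1+0+2=5 → 58/80 = 0.7250
  receipt: TP=26, FP=2+0+3+1=6, FN=2+3+2+2=9 → 52/67 = 0.7761
  contract: TP=79, FP=1+3+4+6=14, FN=1+0+4+1=6 → 158/178 = 0.8876
  resume: TP=51, FP=0+2+4+5=11, FN=7+3+4+10=24 → 102/137 = 0.7445
  letter: TP=49, FP=2+2+1+10=15, FN=7+1+6+5=19 → 98/132 = 0.7424
Macro-F1 score = mean = (0.7250 + 0.7761 + 0.8876 + 0.7445 + 0.7424) / 5 = 0.775

0.775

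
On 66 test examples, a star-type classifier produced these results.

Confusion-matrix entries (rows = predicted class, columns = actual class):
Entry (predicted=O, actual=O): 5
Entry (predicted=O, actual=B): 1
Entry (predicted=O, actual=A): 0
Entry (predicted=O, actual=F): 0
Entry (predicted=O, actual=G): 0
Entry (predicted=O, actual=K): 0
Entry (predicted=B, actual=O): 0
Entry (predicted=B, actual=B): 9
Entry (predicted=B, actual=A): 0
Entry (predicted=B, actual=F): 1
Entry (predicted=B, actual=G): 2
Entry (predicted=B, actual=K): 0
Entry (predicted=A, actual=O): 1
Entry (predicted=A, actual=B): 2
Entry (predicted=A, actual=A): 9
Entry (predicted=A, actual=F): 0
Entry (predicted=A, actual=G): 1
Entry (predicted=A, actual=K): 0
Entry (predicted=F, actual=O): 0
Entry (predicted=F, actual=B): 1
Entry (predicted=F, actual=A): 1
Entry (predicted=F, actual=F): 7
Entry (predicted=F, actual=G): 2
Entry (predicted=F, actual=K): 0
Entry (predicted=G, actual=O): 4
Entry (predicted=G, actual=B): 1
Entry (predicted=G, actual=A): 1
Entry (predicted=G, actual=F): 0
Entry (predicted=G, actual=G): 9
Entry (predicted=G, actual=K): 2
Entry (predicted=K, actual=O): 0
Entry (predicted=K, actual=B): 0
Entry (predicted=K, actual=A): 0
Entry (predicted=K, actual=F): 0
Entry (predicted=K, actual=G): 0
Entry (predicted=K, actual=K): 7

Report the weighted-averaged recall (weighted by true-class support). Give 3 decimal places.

0.697

Per-class recall (TP/(TP+FN)):
  O: TP=5, FN=0+1+0+4+0=5 → 5/10 = 0.5000
  B: TP=9, FN=1+2+1+1+0=5 → 9/14 = 0.6429
  A: TP=9, FN=0+0+1+1+0=2 → 9/11 = 0.8182
  F: TP=7, FN=0+1+0+0+0=1 → 7/8 = 0.8750
  G: TP=9, FN=0+2+1+2+0=5 → 9/14 = 0.6429
  K: TP=7, FN=0+0+0+0+2=2 → 7/9 = 0.7778
Weighted-recall = Σ (supportᵢ/N)·recallᵢ with N=66: (10/66)·0.5000 + (14/66)·0.6429 + (11/66)·0.8182 + (8/66)·0.8750 + (14/66)·0.6429 + (9/66)·0.7778 = 0.697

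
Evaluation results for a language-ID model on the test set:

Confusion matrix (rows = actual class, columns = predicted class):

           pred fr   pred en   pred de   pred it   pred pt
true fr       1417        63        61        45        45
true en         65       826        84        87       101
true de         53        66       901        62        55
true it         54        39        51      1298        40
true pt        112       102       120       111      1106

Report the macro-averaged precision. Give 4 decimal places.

Per-class precision (TP/(TP+FP)):
  fr: TP=1417, FP=65+53+54+112=284 → 1417/1701 = 0.83304
  en: TP=826, FP=63+66+39+102=270 → 826/1096 = 0.75365
  de: TP=901, FP=61+84+51+120=316 → 901/1217 = 0.74035
  it: TP=1298, FP=45+87+62+111=305 → 1298/1603 = 0.80973
  pt: TP=1106, FP=45+101+55+40=241 → 1106/1347 = 0.82108
Macro-precision = mean = (0.83304 + 0.75365 + 0.74035 + 0.80973 + 0.82108) / 5 = 0.7916

0.7916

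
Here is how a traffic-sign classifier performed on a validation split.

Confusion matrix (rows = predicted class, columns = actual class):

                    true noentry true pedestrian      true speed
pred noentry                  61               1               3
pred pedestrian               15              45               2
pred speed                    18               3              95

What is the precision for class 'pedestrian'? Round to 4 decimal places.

0.7258

Take TP from the diagonal, FP from the rest of the 'pedestrian' prediction marginal, FN from the rest of the 'pedestrian' actual marginal.
precision = TP/(TP+FP).
pedestrian: TP=45, FP=15+2=17 → 45/62 = 0.72581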